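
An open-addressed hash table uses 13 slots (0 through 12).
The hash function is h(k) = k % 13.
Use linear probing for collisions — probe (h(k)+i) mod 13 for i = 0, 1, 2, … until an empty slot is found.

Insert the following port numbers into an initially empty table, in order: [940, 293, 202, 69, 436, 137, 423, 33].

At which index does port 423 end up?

Insert 940: h=4, slot 4 empty -> index 4.
Insert 293: h=7, slot 7 empty -> index 7.
Insert 202: h=7, slot 7 occupied -> index 8.
Insert 69: h=4, slot 4 occupied -> index 5.
Insert 436: h=7, slots 7,8 occupied -> index 9.
Insert 137: h=7, slots 7,8,9 occupied -> index 10.
Insert 423: h=7, slots 7,8,9,10 occupied -> index 11.
Insert 33: h=7, slots 7,8,9,10,11 occupied -> index 12.
Table: [., ., ., ., 940, 69, ., 293, 202, 436, 137, 423, 33]

11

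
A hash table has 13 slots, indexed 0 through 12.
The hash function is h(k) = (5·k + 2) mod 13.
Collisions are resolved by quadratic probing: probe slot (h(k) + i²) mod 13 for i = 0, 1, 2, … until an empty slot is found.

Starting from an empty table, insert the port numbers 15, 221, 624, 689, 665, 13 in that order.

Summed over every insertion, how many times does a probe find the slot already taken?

7

15: h=12 -> slot 12
221: h=2 -> slot 2
624: h=2, probe 2,3 -> slot 3
689: h=2, probe 2,3,6 -> slot 6
665: h=12, probe 12,0 -> slot 0
13: h=2, probe 2,3,6,11 -> slot 11
Table: [665, ∅, 221, 624, ∅, ∅, 689, ∅, ∅, ∅, ∅, 13, 15]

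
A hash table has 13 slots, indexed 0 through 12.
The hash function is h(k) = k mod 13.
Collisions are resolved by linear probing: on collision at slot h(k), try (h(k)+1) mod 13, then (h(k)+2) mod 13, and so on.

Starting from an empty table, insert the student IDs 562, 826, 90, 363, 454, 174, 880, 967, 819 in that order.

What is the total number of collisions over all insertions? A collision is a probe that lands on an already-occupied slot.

6

562: h=3 -> slot 3
826: h=7 -> slot 7
90: h=12 -> slot 12
363: h=12, probe 12,0 -> slot 0
454: h=12, probe 12,0,1 -> slot 1
174: h=5 -> slot 5
880: h=9 -> slot 9
967: h=5, probe 5,6 -> slot 6
819: h=0, probe 0,1,2 -> slot 2
Table: [363, 454, 819, 562, ∅, 174, 967, 826, ∅, 880, ∅, ∅, 90]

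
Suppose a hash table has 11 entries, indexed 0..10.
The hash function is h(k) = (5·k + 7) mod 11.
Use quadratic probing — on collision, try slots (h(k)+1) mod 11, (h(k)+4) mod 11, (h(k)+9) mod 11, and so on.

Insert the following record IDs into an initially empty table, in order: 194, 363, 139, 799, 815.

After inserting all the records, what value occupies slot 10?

194: h=9 -> slot 9
363: h=7 -> slot 7
139: h=9, probe 9,10 -> slot 10
799: h=9, probe 9,10,2 -> slot 2
815: h=1 -> slot 1
Table: [—, 815, 799, —, —, —, —, 363, —, 194, 139]

139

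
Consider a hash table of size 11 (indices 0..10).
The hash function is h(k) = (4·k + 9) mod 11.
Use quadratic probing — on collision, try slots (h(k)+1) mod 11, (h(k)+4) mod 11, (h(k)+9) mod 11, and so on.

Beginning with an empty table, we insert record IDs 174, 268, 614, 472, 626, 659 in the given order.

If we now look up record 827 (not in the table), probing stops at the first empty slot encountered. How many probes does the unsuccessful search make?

2

174 hashes to 1; slot 1 is free → place at 1.
268 hashes to 3; slot 3 is free → place at 3.
614 hashes to 1; 1 taken → place at 2.
472 hashes to 5; slot 5 is free → place at 5.
626 hashes to 5; 5 taken → place at 6.
659 hashes to 5; 5,6 taken → place at 9.
Table: [—, 174, 614, 268, —, 472, 626, —, —, 659, —]
Lookup 827: h=6, probe 6,7 → slot 7 empty, not found.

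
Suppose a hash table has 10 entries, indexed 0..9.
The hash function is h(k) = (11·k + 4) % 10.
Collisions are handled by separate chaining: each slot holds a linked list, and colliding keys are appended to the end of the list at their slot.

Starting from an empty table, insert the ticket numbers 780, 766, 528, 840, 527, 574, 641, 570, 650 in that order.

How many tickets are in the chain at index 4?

4

Insert 780: h=4, bucket 4 empty → new chain.
Insert 766: h=0, bucket 0 empty → new chain.
Insert 528: h=2, bucket 2 empty → new chain.
Insert 840: h=4, bucket 4 nonempty → append to chain.
Insert 527: h=1, bucket 1 empty → new chain.
Insert 574: h=8, bucket 8 empty → new chain.
Insert 641: h=5, bucket 5 empty → new chain.
Insert 570: h=4, bucket 4 nonempty → append to chain.
Insert 650: h=4, bucket 4 nonempty → append to chain.
Final buckets:
0: 766
1: 527
2: 528
3: _
4: 780 -> 840 -> 570 -> 650
5: 641
6: _
7: _
8: 574
9: _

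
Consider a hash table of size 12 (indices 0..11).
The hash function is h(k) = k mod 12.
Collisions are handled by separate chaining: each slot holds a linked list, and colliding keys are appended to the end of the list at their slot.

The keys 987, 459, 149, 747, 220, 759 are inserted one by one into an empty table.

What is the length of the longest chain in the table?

Insert 987: h=3, bucket 3 empty → new chain.
Insert 459: h=3, bucket 3 nonempty → append to chain.
Insert 149: h=5, bucket 5 empty → new chain.
Insert 747: h=3, bucket 3 nonempty → append to chain.
Insert 220: h=4, bucket 4 empty → new chain.
Insert 759: h=3, bucket 3 nonempty → append to chain.
Final buckets:
0: -
1: -
2: -
3: 987 -> 459 -> 747 -> 759
4: 220
5: 149
6: -
7: -
8: -
9: -
10: -
11: -

4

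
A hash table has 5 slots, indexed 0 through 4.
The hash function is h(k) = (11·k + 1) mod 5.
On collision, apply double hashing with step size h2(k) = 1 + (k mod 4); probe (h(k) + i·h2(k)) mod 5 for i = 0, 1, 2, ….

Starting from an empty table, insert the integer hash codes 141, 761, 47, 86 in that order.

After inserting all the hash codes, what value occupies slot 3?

141 hashes to 2; slot 2 is free -> place at 2.
761 hashes to 2, h2=2; 2 taken -> place at 4.
47 hashes to 3; slot 3 is free -> place at 3.
86 hashes to 2, h2=3; 2 taken -> place at 0.
Table: [86, -, 141, 47, 761]

47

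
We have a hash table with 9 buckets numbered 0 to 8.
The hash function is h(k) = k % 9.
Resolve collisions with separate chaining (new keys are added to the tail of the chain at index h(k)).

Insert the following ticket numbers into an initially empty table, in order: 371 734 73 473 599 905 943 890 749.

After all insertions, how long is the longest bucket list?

4

371 -> bucket 2
734 -> bucket 5
73 -> bucket 1
473 -> bucket 5 (collision)
599 -> bucket 5 (collision)
905 -> bucket 5 (collision)
943 -> bucket 7
890 -> bucket 8
749 -> bucket 2 (collision)
Final buckets:
0: .
1: 73
2: 371 -> 749
3: .
4: .
5: 734 -> 473 -> 599 -> 905
6: .
7: 943
8: 890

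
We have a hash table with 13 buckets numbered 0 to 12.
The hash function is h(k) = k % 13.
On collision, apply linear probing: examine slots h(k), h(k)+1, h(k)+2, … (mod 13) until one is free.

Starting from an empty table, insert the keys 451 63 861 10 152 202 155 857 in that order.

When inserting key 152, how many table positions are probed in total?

451 hashes to 9; slot 9 is free => place at 9.
63 hashes to 11; slot 11 is free => place at 11.
861 hashes to 3; slot 3 is free => place at 3.
10 hashes to 10; slot 10 is free => place at 10.
152 hashes to 9; 9,10,11 taken => place at 12.
202 hashes to 7; slot 7 is free => place at 7.
155 hashes to 12; 12 taken => place at 0.
857 hashes to 12; 12,0 taken => place at 1.
Table: [155, 857, _, 861, _, _, _, 202, _, 451, 10, 63, 152]

4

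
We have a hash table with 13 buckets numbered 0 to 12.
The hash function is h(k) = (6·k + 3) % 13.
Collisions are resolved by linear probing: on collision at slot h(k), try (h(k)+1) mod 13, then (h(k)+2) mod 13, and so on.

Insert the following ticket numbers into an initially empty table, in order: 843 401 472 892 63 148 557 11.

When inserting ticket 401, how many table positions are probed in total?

Insert 843: h=4, slot 4 empty -> index 4.
Insert 401: h=4, slot 4 occupied -> index 5.
Insert 472: h=1, slot 1 empty -> index 1.
Insert 892: h=12, slot 12 empty -> index 12.
Insert 63: h=4, slots 4,5 occupied -> index 6.
Insert 148: h=7, slot 7 empty -> index 7.
Insert 557: h=4, slots 4,5,6,7 occupied -> index 8.
Insert 11: h=4, slots 4,5,6,7,8 occupied -> index 9.
Table: [., 472, ., ., 843, 401, 63, 148, 557, 11, ., ., 892]

2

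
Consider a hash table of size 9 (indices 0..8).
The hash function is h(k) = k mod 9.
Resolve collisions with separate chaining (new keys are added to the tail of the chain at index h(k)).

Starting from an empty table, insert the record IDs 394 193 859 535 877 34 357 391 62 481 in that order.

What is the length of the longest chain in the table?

394 → bucket 7
193 → bucket 4
859 → bucket 4 (collision)
535 → bucket 4 (collision)
877 → bucket 4 (collision)
34 → bucket 7 (collision)
357 → bucket 6
391 → bucket 4 (collision)
62 → bucket 8
481 → bucket 4 (collision)
Final buckets:
0: ∅
1: ∅
2: ∅
3: ∅
4: 193 -> 859 -> 535 -> 877 -> 391 -> 481
5: ∅
6: 357
7: 394 -> 34
8: 62

6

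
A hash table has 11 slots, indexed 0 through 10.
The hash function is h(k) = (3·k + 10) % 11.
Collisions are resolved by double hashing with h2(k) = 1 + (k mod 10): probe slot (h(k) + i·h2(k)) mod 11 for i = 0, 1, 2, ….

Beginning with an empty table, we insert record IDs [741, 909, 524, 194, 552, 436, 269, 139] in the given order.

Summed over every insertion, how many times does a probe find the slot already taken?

8

Insert 741: h=0, slot 0 empty -> index 0.
Insert 909: h=9, slot 9 empty -> index 9.
Insert 524: h=9, h2=5, slot 9 occupied -> index 3.
Insert 194: h=9, h2=5, slots 9,3 occupied -> index 8.
Insert 552: h=5, slot 5 empty -> index 5.
Insert 436: h=9, h2=7, slots 9,5 occupied -> index 1.
Insert 269: h=3, h2=10, slot 3 occupied -> index 2.
Insert 139: h=9, h2=10, slots 9,8 occupied -> index 7.
Table: [741, 436, 269, 524, ., 552, ., 139, 194, 909, .]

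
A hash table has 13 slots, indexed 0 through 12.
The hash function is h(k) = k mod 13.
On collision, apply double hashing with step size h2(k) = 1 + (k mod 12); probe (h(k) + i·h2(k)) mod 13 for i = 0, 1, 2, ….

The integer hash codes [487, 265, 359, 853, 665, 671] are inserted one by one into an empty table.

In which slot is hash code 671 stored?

7

487 hashes to 6; slot 6 is free => place at 6.
265 hashes to 5; slot 5 is free => place at 5.
359 hashes to 8; slot 8 is free => place at 8.
853 hashes to 8, h2=2; 8 taken => place at 10.
665 hashes to 2; slot 2 is free => place at 2.
671 hashes to 8, h2=12; 8 taken => place at 7.
Table: [—, —, 665, —, —, 265, 487, 671, 359, —, 853, —, —]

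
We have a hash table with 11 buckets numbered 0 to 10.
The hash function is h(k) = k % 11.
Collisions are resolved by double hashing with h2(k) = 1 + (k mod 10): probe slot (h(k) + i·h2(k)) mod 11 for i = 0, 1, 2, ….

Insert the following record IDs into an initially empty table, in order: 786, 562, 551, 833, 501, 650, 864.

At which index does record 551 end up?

3

786: h=5 => slot 5
562: h=1 => slot 1
551: h=1, h2=2, probe 1,3 => slot 3
833: h=8 => slot 8
501: h=6 => slot 6
650: h=1, h2=1, probe 1,2 => slot 2
864: h=6, h2=5, probe 6,0 => slot 0
Table: [864, 562, 650, 551, ., 786, 501, ., 833, ., .]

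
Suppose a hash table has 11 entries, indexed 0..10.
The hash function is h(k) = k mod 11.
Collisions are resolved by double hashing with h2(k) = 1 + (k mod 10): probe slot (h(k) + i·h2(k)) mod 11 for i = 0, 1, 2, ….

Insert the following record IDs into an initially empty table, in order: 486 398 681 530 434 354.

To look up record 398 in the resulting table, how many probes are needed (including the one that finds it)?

2

Insert 486: h=2, slot 2 empty → index 2.
Insert 398: h=2, h2=9, slot 2 occupied → index 0.
Insert 681: h=10, slot 10 empty → index 10.
Insert 530: h=2, h2=1, slot 2 occupied → index 3.
Insert 434: h=5, slot 5 empty → index 5.
Insert 354: h=2, h2=5, slot 2 occupied → index 7.
Table: [398, ∅, 486, 530, ∅, 434, ∅, 354, ∅, ∅, 681]
Lookup 398: h=2, h2=9, probe 2,0 → found at 0.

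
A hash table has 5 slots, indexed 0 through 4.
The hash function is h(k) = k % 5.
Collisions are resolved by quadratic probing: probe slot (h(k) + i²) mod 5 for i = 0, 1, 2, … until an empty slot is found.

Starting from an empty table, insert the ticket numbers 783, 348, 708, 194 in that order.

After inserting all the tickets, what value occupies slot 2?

783: h=3 → slot 3
348: h=3, probe 3,4 → slot 4
708: h=3, probe 3,4,2 → slot 2
194: h=4, probe 4,0 → slot 0
Table: [194, _, 708, 783, 348]

708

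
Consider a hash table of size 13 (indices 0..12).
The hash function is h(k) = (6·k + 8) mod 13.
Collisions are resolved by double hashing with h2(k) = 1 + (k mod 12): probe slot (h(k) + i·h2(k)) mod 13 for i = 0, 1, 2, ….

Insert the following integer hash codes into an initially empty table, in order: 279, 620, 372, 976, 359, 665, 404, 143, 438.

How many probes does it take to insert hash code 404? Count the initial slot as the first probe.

3

279 hashes to 5; slot 5 is free → place at 5.
620 hashes to 10; slot 10 is free → place at 10.
372 hashes to 4; slot 4 is free → place at 4.
976 hashes to 1; slot 1 is free → place at 1.
359 hashes to 4, h2=12; 4 taken → place at 3.
665 hashes to 7; slot 7 is free → place at 7.
404 hashes to 1, h2=9; 1,10 taken → place at 6.
143 hashes to 8; slot 8 is free → place at 8.
438 hashes to 10, h2=7; 10,4 taken → place at 11.
Table: [—, 976, —, 359, 372, 279, 404, 665, 143, —, 620, 438, —]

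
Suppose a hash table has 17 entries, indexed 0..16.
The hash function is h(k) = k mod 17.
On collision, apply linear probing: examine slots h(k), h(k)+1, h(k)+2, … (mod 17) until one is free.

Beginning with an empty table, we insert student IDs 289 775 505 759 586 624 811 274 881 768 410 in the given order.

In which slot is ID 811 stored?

14

Insert 289: h=0, slot 0 empty => index 0.
Insert 775: h=10, slot 10 empty => index 10.
Insert 505: h=12, slot 12 empty => index 12.
Insert 759: h=11, slot 11 empty => index 11.
Insert 586: h=8, slot 8 empty => index 8.
Insert 624: h=12, slot 12 occupied => index 13.
Insert 811: h=12, slots 12,13 occupied => index 14.
Insert 274: h=2, slot 2 empty => index 2.
Insert 881: h=14, slot 14 occupied => index 15.
Insert 768: h=3, slot 3 empty => index 3.
Insert 410: h=2, slots 2,3 occupied => index 4.
Table: [289, _, 274, 768, 410, _, _, _, 586, _, 775, 759, 505, 624, 811, 881, _]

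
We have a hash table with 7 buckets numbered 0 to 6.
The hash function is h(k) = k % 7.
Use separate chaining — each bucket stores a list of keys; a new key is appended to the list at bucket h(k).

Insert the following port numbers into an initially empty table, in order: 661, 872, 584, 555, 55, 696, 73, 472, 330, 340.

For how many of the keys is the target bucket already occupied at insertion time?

Insert 661: h=3, bucket 3 empty -> new chain.
Insert 872: h=4, bucket 4 empty -> new chain.
Insert 584: h=3, bucket 3 nonempty -> append to chain.
Insert 555: h=2, bucket 2 empty -> new chain.
Insert 55: h=6, bucket 6 empty -> new chain.
Insert 696: h=3, bucket 3 nonempty -> append to chain.
Insert 73: h=3, bucket 3 nonempty -> append to chain.
Insert 472: h=3, bucket 3 nonempty -> append to chain.
Insert 330: h=1, bucket 1 empty -> new chain.
Insert 340: h=4, bucket 4 nonempty -> append to chain.
Final buckets:
0: _
1: 330
2: 555
3: 661 -> 584 -> 696 -> 73 -> 472
4: 872 -> 340
5: _
6: 55

5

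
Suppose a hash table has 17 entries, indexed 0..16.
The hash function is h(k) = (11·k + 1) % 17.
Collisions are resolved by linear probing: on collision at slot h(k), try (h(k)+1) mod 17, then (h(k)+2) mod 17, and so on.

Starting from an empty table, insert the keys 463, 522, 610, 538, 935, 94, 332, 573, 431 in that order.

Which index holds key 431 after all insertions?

2

Insert 463: h=11, slot 11 empty -> index 11.
Insert 522: h=14, slot 14 empty -> index 14.
Insert 610: h=13, slot 13 empty -> index 13.
Insert 538: h=3, slot 3 empty -> index 3.
Insert 935: h=1, slot 1 empty -> index 1.
Insert 94: h=15, slot 15 empty -> index 15.
Insert 332: h=15, slot 15 occupied -> index 16.
Insert 573: h=14, slots 14,15,16 occupied -> index 0.
Insert 431: h=16, slots 16,0,1 occupied -> index 2.
Table: [573, 935, 431, 538, ., ., ., ., ., ., ., 463, ., 610, 522, 94, 332]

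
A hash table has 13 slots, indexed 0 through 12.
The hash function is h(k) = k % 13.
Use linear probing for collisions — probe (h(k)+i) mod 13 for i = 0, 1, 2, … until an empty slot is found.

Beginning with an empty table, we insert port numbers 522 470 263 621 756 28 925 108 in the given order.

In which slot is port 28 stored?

Insert 522: h=2, slot 2 empty -> index 2.
Insert 470: h=2, slot 2 occupied -> index 3.
Insert 263: h=3, slot 3 occupied -> index 4.
Insert 621: h=10, slot 10 empty -> index 10.
Insert 756: h=2, slots 2,3,4 occupied -> index 5.
Insert 28: h=2, slots 2,3,4,5 occupied -> index 6.
Insert 925: h=2, slots 2,3,4,5,6 occupied -> index 7.
Insert 108: h=4, slots 4,5,6,7 occupied -> index 8.
Table: [—, —, 522, 470, 263, 756, 28, 925, 108, —, 621, —, —]

6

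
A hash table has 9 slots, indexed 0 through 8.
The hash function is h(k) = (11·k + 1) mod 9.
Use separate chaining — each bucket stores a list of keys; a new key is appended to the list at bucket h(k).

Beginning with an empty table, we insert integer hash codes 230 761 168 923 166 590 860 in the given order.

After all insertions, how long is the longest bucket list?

5

Insert 230: h=2, bucket 2 empty → new chain.
Insert 761: h=2, bucket 2 nonempty → append to chain.
Insert 168: h=4, bucket 4 empty → new chain.
Insert 923: h=2, bucket 2 nonempty → append to chain.
Insert 166: h=0, bucket 0 empty → new chain.
Insert 590: h=2, bucket 2 nonempty → append to chain.
Insert 860: h=2, bucket 2 nonempty → append to chain.
Final buckets:
0: 166
1: ∅
2: 230 -> 761 -> 923 -> 590 -> 860
3: ∅
4: 168
5: ∅
6: ∅
7: ∅
8: ∅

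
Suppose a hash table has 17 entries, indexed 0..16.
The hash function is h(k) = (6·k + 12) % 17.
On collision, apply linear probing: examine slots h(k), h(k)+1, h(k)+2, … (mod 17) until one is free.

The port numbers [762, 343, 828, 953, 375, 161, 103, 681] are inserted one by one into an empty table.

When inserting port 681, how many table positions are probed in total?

762 hashes to 11; slot 11 is free → place at 11.
343 hashes to 13; slot 13 is free → place at 13.
828 hashes to 16; slot 16 is free → place at 16.
953 hashes to 1; slot 1 is free → place at 1.
375 hashes to 1; 1 taken → place at 2.
161 hashes to 9; slot 9 is free → place at 9.
103 hashes to 1; 1,2 taken → place at 3.
681 hashes to 1; 1,2,3 taken → place at 4.
Table: [—, 953, 375, 103, 681, —, —, —, —, 161, —, 762, —, 343, —, —, 828]

4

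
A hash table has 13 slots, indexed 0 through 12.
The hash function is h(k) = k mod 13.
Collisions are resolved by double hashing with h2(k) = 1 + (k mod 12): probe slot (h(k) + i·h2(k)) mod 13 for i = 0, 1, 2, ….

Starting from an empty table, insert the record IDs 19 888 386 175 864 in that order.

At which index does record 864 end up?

19 hashes to 6; slot 6 is free => place at 6.
888 hashes to 4; slot 4 is free => place at 4.
386 hashes to 9; slot 9 is free => place at 9.
175 hashes to 6, h2=8; 6 taken => place at 1.
864 hashes to 6, h2=1; 6 taken => place at 7.
Table: [-, 175, -, -, 888, -, 19, 864, -, 386, -, -, -]

7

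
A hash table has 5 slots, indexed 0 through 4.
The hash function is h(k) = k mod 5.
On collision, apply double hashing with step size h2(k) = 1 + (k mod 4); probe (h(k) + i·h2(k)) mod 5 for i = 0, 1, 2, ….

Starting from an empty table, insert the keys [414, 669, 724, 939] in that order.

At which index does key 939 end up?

Insert 414: h=4, slot 4 empty -> index 4.
Insert 669: h=4, h2=2, slot 4 occupied -> index 1.
Insert 724: h=4, h2=1, slot 4 occupied -> index 0.
Insert 939: h=4, h2=4, slot 4 occupied -> index 3.
Table: [724, 669, _, 939, 414]

3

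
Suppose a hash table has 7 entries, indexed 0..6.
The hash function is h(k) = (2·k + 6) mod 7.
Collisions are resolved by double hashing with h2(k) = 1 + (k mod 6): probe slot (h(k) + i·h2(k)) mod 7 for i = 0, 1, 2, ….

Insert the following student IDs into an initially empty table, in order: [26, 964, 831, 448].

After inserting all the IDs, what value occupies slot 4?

26 hashes to 2; slot 2 is free => place at 2.
964 hashes to 2, h2=5; 2 taken => place at 0.
831 hashes to 2, h2=4; 2 taken => place at 6.
448 hashes to 6, h2=5; 6 taken => place at 4.
Table: [964, —, 26, —, 448, —, 831]

448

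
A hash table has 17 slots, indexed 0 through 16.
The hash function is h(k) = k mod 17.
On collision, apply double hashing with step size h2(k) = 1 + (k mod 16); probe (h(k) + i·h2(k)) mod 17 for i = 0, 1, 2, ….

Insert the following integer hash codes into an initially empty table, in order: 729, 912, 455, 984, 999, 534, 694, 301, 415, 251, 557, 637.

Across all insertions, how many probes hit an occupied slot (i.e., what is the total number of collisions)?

10

Insert 729: h=15, slot 15 empty => index 15.
Insert 912: h=11, slot 11 empty => index 11.
Insert 455: h=13, slot 13 empty => index 13.
Insert 984: h=15, h2=9, slot 15 occupied => index 7.
Insert 999: h=13, h2=8, slot 13 occupied => index 4.
Insert 534: h=7, h2=7, slot 7 occupied => index 14.
Insert 694: h=14, h2=7, slots 14,4,11 occupied => index 1.
Insert 301: h=12, slot 12 empty => index 12.
Insert 415: h=7, h2=16, slot 7 occupied => index 6.
Insert 251: h=13, h2=12, slot 13 occupied => index 8.
Insert 557: h=13, h2=14, slot 13 occupied => index 10.
Insert 637: h=8, h2=14, slot 8 occupied => index 5.
Table: [-, 694, -, -, 999, 637, 415, 984, 251, -, 557, 912, 301, 455, 534, 729, -]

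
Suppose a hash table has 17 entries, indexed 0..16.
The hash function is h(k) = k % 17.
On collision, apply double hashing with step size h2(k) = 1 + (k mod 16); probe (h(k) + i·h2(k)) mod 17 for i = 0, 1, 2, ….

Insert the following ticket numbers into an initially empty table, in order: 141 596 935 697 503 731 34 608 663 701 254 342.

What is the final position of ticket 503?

Insert 141: h=5, slot 5 empty → index 5.
Insert 596: h=1, slot 1 empty → index 1.
Insert 935: h=0, slot 0 empty → index 0.
Insert 697: h=0, h2=10, slot 0 occupied → index 10.
Insert 503: h=10, h2=8, slots 10,1 occupied → index 9.
Insert 731: h=0, h2=12, slot 0 occupied → index 12.
Insert 34: h=0, h2=3, slot 0 occupied → index 3.
Insert 608: h=13, slot 13 empty → index 13.
Insert 663: h=0, h2=8, slot 0 occupied → index 8.
Insert 701: h=4, slot 4 empty → index 4.
Insert 254: h=16, slot 16 empty → index 16.
Insert 342: h=2, slot 2 empty → index 2.
Table: [935, 596, 342, 34, 701, 141, —, —, 663, 503, 697, —, 731, 608, —, —, 254]

9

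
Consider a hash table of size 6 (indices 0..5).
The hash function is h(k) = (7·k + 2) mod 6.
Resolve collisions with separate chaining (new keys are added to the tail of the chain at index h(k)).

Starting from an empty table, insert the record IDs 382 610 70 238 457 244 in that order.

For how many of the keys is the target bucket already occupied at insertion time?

Insert 382: h=0, bucket 0 empty → new chain.
Insert 610: h=0, bucket 0 nonempty → append to chain.
Insert 70: h=0, bucket 0 nonempty → append to chain.
Insert 238: h=0, bucket 0 nonempty → append to chain.
Insert 457: h=3, bucket 3 empty → new chain.
Insert 244: h=0, bucket 0 nonempty → append to chain.
Final buckets:
0: 382 -> 610 -> 70 -> 238 -> 244
1: .
2: .
3: 457
4: .
5: .

4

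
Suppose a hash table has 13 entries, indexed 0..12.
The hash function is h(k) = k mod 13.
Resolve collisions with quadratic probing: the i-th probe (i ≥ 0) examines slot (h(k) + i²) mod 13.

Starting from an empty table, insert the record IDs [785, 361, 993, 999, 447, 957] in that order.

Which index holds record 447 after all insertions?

9

785 hashes to 5; slot 5 is free -> place at 5.
361 hashes to 10; slot 10 is free -> place at 10.
993 hashes to 5; 5 taken -> place at 6.
999 hashes to 11; slot 11 is free -> place at 11.
447 hashes to 5; 5,6 taken -> place at 9.
957 hashes to 8; slot 8 is free -> place at 8.
Table: [-, -, -, -, -, 785, 993, -, 957, 447, 361, 999, -]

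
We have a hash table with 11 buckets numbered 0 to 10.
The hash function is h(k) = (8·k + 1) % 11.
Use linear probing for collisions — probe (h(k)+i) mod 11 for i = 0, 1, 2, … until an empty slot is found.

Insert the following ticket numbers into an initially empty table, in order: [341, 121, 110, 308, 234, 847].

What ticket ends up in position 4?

308

341 hashes to 1; slot 1 is free -> place at 1.
121 hashes to 1; 1 taken -> place at 2.
110 hashes to 1; 1,2 taken -> place at 3.
308 hashes to 1; 1,2,3 taken -> place at 4.
234 hashes to 3; 3,4 taken -> place at 5.
847 hashes to 1; 1,2,3,4,5 taken -> place at 6.
Table: [—, 341, 121, 110, 308, 234, 847, —, —, —, —]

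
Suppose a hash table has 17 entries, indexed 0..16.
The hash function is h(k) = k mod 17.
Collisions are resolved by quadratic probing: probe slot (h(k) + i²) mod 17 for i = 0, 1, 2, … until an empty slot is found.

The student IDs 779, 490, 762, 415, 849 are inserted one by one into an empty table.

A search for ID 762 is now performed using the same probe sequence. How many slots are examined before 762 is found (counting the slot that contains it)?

3

Insert 779: h=14, slot 14 empty → index 14.
Insert 490: h=14, slot 14 occupied → index 15.
Insert 762: h=14, slots 14,15 occupied → index 1.
Insert 415: h=7, slot 7 empty → index 7.
Insert 849: h=16, slot 16 empty → index 16.
Table: [—, 762, —, —, —, —, —, 415, —, —, —, —, —, —, 779, 490, 849]
Lookup 762: h=14, probe 14,15,1 → found at 1.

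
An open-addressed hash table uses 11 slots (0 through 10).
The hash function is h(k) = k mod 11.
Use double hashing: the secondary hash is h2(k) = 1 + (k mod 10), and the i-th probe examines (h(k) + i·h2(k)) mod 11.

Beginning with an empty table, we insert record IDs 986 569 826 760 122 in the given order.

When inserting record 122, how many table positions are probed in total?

986: h=7 -> slot 7
569: h=8 -> slot 8
826: h=1 -> slot 1
760: h=1, h2=1, probe 1,2 -> slot 2
122: h=1, h2=3, probe 1,4 -> slot 4
Table: [_, 826, 760, _, 122, _, _, 986, 569, _, _]

2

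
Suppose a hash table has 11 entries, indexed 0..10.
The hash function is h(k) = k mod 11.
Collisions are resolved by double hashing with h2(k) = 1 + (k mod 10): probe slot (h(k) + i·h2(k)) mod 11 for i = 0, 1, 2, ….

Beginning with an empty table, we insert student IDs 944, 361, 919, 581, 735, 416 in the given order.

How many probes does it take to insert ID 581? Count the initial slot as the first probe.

944: h=9 -> slot 9
361: h=9, h2=2, probe 9,0 -> slot 0
919: h=6 -> slot 6
581: h=9, h2=2, probe 9,0,2 -> slot 2
735: h=9, h2=6, probe 9,4 -> slot 4
416: h=9, h2=7, probe 9,5 -> slot 5
Table: [361, ., 581, ., 735, 416, 919, ., ., 944, .]

3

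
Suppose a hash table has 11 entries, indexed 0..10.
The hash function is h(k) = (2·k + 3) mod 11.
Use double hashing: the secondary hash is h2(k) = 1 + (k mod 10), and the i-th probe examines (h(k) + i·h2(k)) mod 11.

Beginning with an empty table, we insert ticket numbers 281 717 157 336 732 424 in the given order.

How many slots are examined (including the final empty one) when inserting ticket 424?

3

281 hashes to 4; slot 4 is free → place at 4.
717 hashes to 7; slot 7 is free → place at 7.
157 hashes to 9; slot 9 is free → place at 9.
336 hashes to 4, h2=7; 4 taken → place at 0.
732 hashes to 4, h2=3; 4,7 taken → place at 10.
424 hashes to 4, h2=5; 4,9 taken → place at 3.
Table: [336, ., ., 424, 281, ., ., 717, ., 157, 732]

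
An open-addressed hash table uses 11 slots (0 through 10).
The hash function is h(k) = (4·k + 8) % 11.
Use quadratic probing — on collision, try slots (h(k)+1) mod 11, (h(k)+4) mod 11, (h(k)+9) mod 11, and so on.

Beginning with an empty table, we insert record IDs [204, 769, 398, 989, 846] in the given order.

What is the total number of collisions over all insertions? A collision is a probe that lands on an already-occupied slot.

204: h=10 => slot 10
769: h=4 => slot 4
398: h=5 => slot 5
989: h=4, probe 4,5,8 => slot 8
846: h=4, probe 4,5,8,2 => slot 2
Table: [∅, ∅, 846, ∅, 769, 398, ∅, ∅, 989, ∅, 204]

5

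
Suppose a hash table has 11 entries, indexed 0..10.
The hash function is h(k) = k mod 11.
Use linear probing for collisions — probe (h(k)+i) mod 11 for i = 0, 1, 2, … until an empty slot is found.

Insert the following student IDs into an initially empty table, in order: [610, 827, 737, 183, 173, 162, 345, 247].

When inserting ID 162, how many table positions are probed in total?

2

610: h=5 → slot 5
827: h=2 → slot 2
737: h=0 → slot 0
183: h=7 → slot 7
173: h=8 → slot 8
162: h=8, probe 8,9 → slot 9
345: h=4 → slot 4
247: h=5, probe 5,6 → slot 6
Table: [737, —, 827, —, 345, 610, 247, 183, 173, 162, —]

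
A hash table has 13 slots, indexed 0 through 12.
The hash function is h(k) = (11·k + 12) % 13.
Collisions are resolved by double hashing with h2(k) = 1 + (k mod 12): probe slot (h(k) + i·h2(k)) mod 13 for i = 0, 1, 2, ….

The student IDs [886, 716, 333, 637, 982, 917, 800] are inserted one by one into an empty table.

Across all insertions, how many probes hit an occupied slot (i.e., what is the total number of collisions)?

Insert 886: h=8, slot 8 empty => index 8.
Insert 716: h=10, slot 10 empty => index 10.
Insert 333: h=9, slot 9 empty => index 9.
Insert 637: h=12, slot 12 empty => index 12.
Insert 982: h=11, slot 11 empty => index 11.
Insert 917: h=11, h2=6, slot 11 occupied => index 4.
Insert 800: h=11, h2=9, slot 11 occupied => index 7.
Table: [_, _, _, _, 917, _, _, 800, 886, 333, 716, 982, 637]

2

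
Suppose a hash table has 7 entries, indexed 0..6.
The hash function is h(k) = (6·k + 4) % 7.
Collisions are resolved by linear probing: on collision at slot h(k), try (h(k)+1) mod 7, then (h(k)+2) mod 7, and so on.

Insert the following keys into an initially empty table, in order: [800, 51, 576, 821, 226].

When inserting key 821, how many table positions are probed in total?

4

Insert 800: h=2, slot 2 empty => index 2.
Insert 51: h=2, slot 2 occupied => index 3.
Insert 576: h=2, slots 2,3 occupied => index 4.
Insert 821: h=2, slots 2,3,4 occupied => index 5.
Insert 226: h=2, slots 2,3,4,5 occupied => index 6.
Table: [_, _, 800, 51, 576, 821, 226]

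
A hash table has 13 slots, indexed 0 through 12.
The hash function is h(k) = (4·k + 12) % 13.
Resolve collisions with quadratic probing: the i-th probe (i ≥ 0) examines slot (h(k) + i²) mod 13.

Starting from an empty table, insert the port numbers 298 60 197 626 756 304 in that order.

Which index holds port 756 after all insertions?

298: h=8 => slot 8
60: h=5 => slot 5
197: h=7 => slot 7
626: h=7, probe 7,8,11 => slot 11
756: h=7, probe 7,8,11,3 => slot 3
304: h=6 => slot 6
Table: [∅, ∅, ∅, 756, ∅, 60, 304, 197, 298, ∅, ∅, 626, ∅]

3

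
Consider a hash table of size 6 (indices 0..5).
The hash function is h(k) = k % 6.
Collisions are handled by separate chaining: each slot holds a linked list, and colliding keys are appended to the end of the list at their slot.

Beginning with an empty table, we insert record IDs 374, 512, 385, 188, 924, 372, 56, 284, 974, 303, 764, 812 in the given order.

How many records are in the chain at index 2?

8

374 → bucket 2
512 → bucket 2 (collision)
385 → bucket 1
188 → bucket 2 (collision)
924 → bucket 0
372 → bucket 0 (collision)
56 → bucket 2 (collision)
284 → bucket 2 (collision)
974 → bucket 2 (collision)
303 → bucket 3
764 → bucket 2 (collision)
812 → bucket 2 (collision)
Final buckets:
0: 924 -> 372
1: 385
2: 374 -> 512 -> 188 -> 56 -> 284 -> 974 -> 764 -> 812
3: 303
4: .
5: .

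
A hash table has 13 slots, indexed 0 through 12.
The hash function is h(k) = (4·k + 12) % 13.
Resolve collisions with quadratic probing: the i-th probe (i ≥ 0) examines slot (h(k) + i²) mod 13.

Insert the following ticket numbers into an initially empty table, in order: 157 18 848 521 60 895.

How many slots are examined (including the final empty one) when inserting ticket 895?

157 hashes to 3; slot 3 is free -> place at 3.
18 hashes to 6; slot 6 is free -> place at 6.
848 hashes to 11; slot 11 is free -> place at 11.
521 hashes to 3; 3 taken -> place at 4.
60 hashes to 5; slot 5 is free -> place at 5.
895 hashes to 4; 4,5 taken -> place at 8.
Table: [-, -, -, 157, 521, 60, 18, -, 895, -, -, 848, -]

3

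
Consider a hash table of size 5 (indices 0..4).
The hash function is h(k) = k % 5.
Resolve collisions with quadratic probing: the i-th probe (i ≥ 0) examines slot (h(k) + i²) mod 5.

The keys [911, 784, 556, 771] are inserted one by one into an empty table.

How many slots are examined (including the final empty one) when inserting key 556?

911: h=1 => slot 1
784: h=4 => slot 4
556: h=1, probe 1,2 => slot 2
771: h=1, probe 1,2,0 => slot 0
Table: [771, 911, 556, _, 784]

2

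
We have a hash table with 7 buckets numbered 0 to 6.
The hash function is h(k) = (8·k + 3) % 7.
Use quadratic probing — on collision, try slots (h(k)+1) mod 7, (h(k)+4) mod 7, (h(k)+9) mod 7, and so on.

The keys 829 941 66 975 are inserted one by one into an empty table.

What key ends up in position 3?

829 hashes to 6; slot 6 is free → place at 6.
941 hashes to 6; 6 taken → place at 0.
66 hashes to 6; 6,0 taken → place at 3.
975 hashes to 5; slot 5 is free → place at 5.
Table: [941, ∅, ∅, 66, ∅, 975, 829]

66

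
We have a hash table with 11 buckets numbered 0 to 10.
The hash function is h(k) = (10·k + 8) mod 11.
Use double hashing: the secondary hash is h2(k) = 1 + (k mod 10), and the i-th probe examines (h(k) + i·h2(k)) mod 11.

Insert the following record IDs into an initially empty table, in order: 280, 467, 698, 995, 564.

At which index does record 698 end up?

280: h=3 -> slot 3
467: h=3, h2=8, probe 3,0 -> slot 0
698: h=3, h2=9, probe 3,1 -> slot 1
995: h=3, h2=6, probe 3,9 -> slot 9
564: h=5 -> slot 5
Table: [467, 698, _, 280, _, 564, _, _, _, 995, _]

1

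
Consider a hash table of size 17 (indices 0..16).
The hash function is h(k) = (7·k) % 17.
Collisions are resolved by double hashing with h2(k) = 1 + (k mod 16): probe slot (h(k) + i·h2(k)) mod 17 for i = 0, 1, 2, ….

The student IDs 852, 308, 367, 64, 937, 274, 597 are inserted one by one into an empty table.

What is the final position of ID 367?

1

852 hashes to 14; slot 14 is free → place at 14.
308 hashes to 14, h2=5; 14 taken → place at 2.
367 hashes to 2, h2=16; 2 taken → place at 1.
64 hashes to 6; slot 6 is free → place at 6.
937 hashes to 14, h2=10; 14 taken → place at 7.
274 hashes to 14, h2=3; 14 taken → place at 0.
597 hashes to 14, h2=6; 14 taken → place at 3.
Table: [274, 367, 308, 597, ., ., 64, 937, ., ., ., ., ., ., 852, ., .]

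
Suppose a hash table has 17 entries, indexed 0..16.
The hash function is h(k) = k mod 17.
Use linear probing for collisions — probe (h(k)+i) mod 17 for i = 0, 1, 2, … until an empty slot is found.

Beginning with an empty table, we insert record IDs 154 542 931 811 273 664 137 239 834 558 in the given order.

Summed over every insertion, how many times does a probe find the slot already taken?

15

154 hashes to 1; slot 1 is free → place at 1.
542 hashes to 15; slot 15 is free → place at 15.
931 hashes to 13; slot 13 is free → place at 13.
811 hashes to 12; slot 12 is free → place at 12.
273 hashes to 1; 1 taken → place at 2.
664 hashes to 1; 1,2 taken → place at 3.
137 hashes to 1; 1,2,3 taken → place at 4.
239 hashes to 1; 1,2,3,4 taken → place at 5.
834 hashes to 1; 1,2,3,4,5 taken → place at 6.
558 hashes to 14; slot 14 is free → place at 14.
Table: [_, 154, 273, 664, 137, 239, 834, _, _, _, _, _, 811, 931, 558, 542, _]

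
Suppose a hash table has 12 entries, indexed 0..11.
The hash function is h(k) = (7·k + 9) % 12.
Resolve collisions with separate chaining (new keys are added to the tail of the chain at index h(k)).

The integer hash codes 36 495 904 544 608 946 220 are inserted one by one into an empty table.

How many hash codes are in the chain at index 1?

3

Insert 36: h=9, bucket 9 empty -> new chain.
Insert 495: h=6, bucket 6 empty -> new chain.
Insert 904: h=1, bucket 1 empty -> new chain.
Insert 544: h=1, bucket 1 nonempty -> append to chain.
Insert 608: h=5, bucket 5 empty -> new chain.
Insert 946: h=7, bucket 7 empty -> new chain.
Insert 220: h=1, bucket 1 nonempty -> append to chain.
Final buckets:
0: ∅
1: 904 -> 544 -> 220
2: ∅
3: ∅
4: ∅
5: 608
6: 495
7: 946
8: ∅
9: 36
10: ∅
11: ∅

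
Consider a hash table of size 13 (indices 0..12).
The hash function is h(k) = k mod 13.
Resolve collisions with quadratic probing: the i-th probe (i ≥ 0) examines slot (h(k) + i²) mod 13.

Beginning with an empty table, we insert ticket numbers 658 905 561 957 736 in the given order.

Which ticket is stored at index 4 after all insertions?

736

Insert 658: h=8, slot 8 empty -> index 8.
Insert 905: h=8, slot 8 occupied -> index 9.
Insert 561: h=2, slot 2 empty -> index 2.
Insert 957: h=8, slots 8,9 occupied -> index 12.
Insert 736: h=8, slots 8,9,12 occupied -> index 4.
Table: [-, -, 561, -, 736, -, -, -, 658, 905, -, -, 957]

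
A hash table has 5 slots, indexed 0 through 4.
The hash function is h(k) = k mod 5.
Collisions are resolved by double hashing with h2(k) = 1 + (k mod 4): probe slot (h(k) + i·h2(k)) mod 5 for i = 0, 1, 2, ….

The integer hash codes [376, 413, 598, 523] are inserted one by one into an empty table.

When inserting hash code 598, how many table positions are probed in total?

376: h=1 → slot 1
413: h=3 → slot 3
598: h=3, h2=3, probe 3,1,4 → slot 4
523: h=3, h2=4, probe 3,2 → slot 2
Table: [., 376, 523, 413, 598]

3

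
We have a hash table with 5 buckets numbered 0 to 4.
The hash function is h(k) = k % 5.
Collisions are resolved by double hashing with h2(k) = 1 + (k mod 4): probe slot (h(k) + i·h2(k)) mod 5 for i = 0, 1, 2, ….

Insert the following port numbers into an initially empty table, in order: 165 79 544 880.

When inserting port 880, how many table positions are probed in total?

165: h=0 → slot 0
79: h=4 → slot 4
544: h=4, h2=1, probe 4,0,1 → slot 1
880: h=0, h2=1, probe 0,1,2 → slot 2
Table: [165, 544, 880, —, 79]

3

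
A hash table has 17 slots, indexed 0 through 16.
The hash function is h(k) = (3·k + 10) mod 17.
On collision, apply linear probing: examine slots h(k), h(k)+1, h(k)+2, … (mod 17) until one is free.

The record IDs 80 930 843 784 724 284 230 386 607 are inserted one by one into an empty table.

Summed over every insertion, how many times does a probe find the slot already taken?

80 hashes to 12; slot 12 is free → place at 12.
930 hashes to 12; 12 taken → place at 13.
843 hashes to 6; slot 6 is free → place at 6.
784 hashes to 16; slot 16 is free → place at 16.
724 hashes to 6; 6 taken → place at 7.
284 hashes to 12; 12,13 taken → place at 14.
230 hashes to 3; slot 3 is free → place at 3.
386 hashes to 12; 12,13,14 taken → place at 15.
607 hashes to 12; 12,13,14,15,16 taken → place at 0.
Table: [607, ., ., 230, ., ., 843, 724, ., ., ., ., 80, 930, 284, 386, 784]

12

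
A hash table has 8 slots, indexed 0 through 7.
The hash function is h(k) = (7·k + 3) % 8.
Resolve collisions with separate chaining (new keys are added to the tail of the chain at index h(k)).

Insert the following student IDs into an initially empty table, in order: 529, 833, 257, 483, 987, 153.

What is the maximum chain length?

4

Insert 529: h=2, bucket 2 empty → new chain.
Insert 833: h=2, bucket 2 nonempty → append to chain.
Insert 257: h=2, bucket 2 nonempty → append to chain.
Insert 483: h=0, bucket 0 empty → new chain.
Insert 987: h=0, bucket 0 nonempty → append to chain.
Insert 153: h=2, bucket 2 nonempty → append to chain.
Final buckets:
0: 483 -> 987
1: ∅
2: 529 -> 833 -> 257 -> 153
3: ∅
4: ∅
5: ∅
6: ∅
7: ∅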